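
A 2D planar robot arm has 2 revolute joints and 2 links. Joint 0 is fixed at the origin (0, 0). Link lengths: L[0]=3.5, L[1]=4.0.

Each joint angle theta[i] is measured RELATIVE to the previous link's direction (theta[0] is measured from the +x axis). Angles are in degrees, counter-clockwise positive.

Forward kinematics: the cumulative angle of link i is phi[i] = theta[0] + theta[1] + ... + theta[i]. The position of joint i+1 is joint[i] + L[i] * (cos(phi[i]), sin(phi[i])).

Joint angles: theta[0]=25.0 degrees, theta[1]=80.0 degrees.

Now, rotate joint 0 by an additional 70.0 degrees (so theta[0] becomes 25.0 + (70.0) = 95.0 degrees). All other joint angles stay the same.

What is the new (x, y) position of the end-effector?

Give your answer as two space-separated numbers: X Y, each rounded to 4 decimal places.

Answer: -4.2898 3.8353

Derivation:
joint[0] = (0.0000, 0.0000)  (base)
link 0: phi[0] = 95 = 95 deg
  cos(95 deg) = -0.0872, sin(95 deg) = 0.9962
  joint[1] = (0.0000, 0.0000) + 3.5 * (-0.0872, 0.9962) = (0.0000 + -0.3050, 0.0000 + 3.4867) = (-0.3050, 3.4867)
link 1: phi[1] = 95 + 80 = 175 deg
  cos(175 deg) = -0.9962, sin(175 deg) = 0.0872
  joint[2] = (-0.3050, 3.4867) + 4 * (-0.9962, 0.0872) = (-0.3050 + -3.9848, 3.4867 + 0.3486) = (-4.2898, 3.8353)
End effector: (-4.2898, 3.8353)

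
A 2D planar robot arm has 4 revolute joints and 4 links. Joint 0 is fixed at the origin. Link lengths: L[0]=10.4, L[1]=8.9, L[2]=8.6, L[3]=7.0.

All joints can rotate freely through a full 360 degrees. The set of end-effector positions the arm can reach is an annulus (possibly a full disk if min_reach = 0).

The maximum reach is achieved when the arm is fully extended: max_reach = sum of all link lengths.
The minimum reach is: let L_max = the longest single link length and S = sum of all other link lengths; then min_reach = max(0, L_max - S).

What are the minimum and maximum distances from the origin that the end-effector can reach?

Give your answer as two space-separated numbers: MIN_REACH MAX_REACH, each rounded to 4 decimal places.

Answer: 0.0000 34.9000

Derivation:
Link lengths: [10.4, 8.9, 8.6, 7.0]
max_reach = 10.4 + 8.9 + 8.6 + 7 = 34.9
L_max = max([10.4, 8.9, 8.6, 7.0]) = 10.4
S (sum of others) = 34.9 - 10.4 = 24.5
min_reach = max(0, 10.4 - 24.5) = max(0, -14.1) = 0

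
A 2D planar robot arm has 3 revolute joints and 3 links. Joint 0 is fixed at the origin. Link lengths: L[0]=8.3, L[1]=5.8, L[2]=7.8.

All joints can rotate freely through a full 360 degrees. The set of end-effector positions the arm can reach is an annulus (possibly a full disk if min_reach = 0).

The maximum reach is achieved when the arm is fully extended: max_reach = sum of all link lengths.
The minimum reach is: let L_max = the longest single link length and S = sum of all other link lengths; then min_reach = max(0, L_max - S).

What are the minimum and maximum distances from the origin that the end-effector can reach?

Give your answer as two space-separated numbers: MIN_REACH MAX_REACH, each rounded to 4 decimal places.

Answer: 0.0000 21.9000

Derivation:
Link lengths: [8.3, 5.8, 7.8]
max_reach = 8.3 + 5.8 + 7.8 = 21.9
L_max = max([8.3, 5.8, 7.8]) = 8.3
S (sum of others) = 21.9 - 8.3 = 13.6
min_reach = max(0, 8.3 - 13.6) = max(0, -5.3) = 0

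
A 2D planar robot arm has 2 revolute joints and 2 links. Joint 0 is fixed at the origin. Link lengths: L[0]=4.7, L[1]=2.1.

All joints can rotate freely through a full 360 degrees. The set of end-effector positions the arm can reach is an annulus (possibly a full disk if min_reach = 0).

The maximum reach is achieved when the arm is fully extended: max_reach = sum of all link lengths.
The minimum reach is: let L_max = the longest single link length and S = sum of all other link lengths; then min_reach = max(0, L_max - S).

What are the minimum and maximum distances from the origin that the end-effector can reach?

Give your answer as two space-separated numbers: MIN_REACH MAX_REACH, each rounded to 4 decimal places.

Link lengths: [4.7, 2.1]
max_reach = 4.7 + 2.1 = 6.8
L_max = max([4.7, 2.1]) = 4.7
S (sum of others) = 6.8 - 4.7 = 2.1
min_reach = max(0, 4.7 - 2.1) = max(0, 2.6) = 2.6

Answer: 2.6000 6.8000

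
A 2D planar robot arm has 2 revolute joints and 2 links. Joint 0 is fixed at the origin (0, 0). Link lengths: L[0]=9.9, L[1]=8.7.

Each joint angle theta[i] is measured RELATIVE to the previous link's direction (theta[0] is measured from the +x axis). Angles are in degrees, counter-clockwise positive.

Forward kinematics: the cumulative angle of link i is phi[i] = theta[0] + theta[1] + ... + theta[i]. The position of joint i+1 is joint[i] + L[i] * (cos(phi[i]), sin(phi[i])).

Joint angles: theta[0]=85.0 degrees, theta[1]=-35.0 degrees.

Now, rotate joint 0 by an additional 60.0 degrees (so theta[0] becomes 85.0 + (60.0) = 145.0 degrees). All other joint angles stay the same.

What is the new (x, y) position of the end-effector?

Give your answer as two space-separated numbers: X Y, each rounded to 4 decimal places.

Answer: -11.0852 13.8537

Derivation:
joint[0] = (0.0000, 0.0000)  (base)
link 0: phi[0] = 145 = 145 deg
  cos(145 deg) = -0.8192, sin(145 deg) = 0.5736
  joint[1] = (0.0000, 0.0000) + 9.9 * (-0.8192, 0.5736) = (0.0000 + -8.1096, 0.0000 + 5.6784) = (-8.1096, 5.6784)
link 1: phi[1] = 145 + -35 = 110 deg
  cos(110 deg) = -0.3420, sin(110 deg) = 0.9397
  joint[2] = (-8.1096, 5.6784) + 8.7 * (-0.3420, 0.9397) = (-8.1096 + -2.9756, 5.6784 + 8.1753) = (-11.0852, 13.8537)
End effector: (-11.0852, 13.8537)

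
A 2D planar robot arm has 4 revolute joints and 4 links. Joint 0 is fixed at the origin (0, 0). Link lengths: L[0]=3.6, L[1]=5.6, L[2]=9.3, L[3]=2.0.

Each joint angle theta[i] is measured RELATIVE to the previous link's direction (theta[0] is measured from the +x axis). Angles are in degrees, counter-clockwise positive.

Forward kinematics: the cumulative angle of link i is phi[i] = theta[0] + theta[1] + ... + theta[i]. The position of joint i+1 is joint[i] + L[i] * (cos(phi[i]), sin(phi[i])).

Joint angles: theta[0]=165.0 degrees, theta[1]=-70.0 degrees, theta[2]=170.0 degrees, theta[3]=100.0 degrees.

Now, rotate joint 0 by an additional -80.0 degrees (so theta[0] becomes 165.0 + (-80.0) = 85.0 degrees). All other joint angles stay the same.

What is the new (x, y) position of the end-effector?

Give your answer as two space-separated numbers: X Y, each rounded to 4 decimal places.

Answer: -3.0240 2.2933

Derivation:
joint[0] = (0.0000, 0.0000)  (base)
link 0: phi[0] = 85 = 85 deg
  cos(85 deg) = 0.0872, sin(85 deg) = 0.9962
  joint[1] = (0.0000, 0.0000) + 3.6 * (0.0872, 0.9962) = (0.0000 + 0.3138, 0.0000 + 3.5863) = (0.3138, 3.5863)
link 1: phi[1] = 85 + -70 = 15 deg
  cos(15 deg) = 0.9659, sin(15 deg) = 0.2588
  joint[2] = (0.3138, 3.5863) + 5.6 * (0.9659, 0.2588) = (0.3138 + 5.4092, 3.5863 + 1.4494) = (5.7229, 5.0357)
link 2: phi[2] = 85 + -70 + 170 = 185 deg
  cos(185 deg) = -0.9962, sin(185 deg) = -0.0872
  joint[3] = (5.7229, 5.0357) + 9.3 * (-0.9962, -0.0872) = (5.7229 + -9.2646, 5.0357 + -0.8105) = (-3.5417, 4.2251)
link 3: phi[3] = 85 + -70 + 170 + 100 = 285 deg
  cos(285 deg) = 0.2588, sin(285 deg) = -0.9659
  joint[4] = (-3.5417, 4.2251) + 2 * (0.2588, -0.9659) = (-3.5417 + 0.5176, 4.2251 + -1.9319) = (-3.0240, 2.2933)
End effector: (-3.0240, 2.2933)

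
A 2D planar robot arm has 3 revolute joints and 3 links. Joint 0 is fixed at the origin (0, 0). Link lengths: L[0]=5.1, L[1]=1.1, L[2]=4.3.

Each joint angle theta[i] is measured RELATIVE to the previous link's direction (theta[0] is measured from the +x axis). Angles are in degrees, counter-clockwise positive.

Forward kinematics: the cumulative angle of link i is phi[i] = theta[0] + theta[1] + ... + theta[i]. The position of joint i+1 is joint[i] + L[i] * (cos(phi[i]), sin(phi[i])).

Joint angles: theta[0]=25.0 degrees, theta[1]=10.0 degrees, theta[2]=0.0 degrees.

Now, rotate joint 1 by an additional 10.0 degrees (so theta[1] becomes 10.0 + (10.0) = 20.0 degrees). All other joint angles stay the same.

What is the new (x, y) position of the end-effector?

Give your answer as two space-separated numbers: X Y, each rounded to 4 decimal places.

joint[0] = (0.0000, 0.0000)  (base)
link 0: phi[0] = 25 = 25 deg
  cos(25 deg) = 0.9063, sin(25 deg) = 0.4226
  joint[1] = (0.0000, 0.0000) + 5.1 * (0.9063, 0.4226) = (0.0000 + 4.6222, 0.0000 + 2.1554) = (4.6222, 2.1554)
link 1: phi[1] = 25 + 20 = 45 deg
  cos(45 deg) = 0.7071, sin(45 deg) = 0.7071
  joint[2] = (4.6222, 2.1554) + 1.1 * (0.7071, 0.7071) = (4.6222 + 0.7778, 2.1554 + 0.7778) = (5.4000, 2.9332)
link 2: phi[2] = 25 + 20 + 0 = 45 deg
  cos(45 deg) = 0.7071, sin(45 deg) = 0.7071
  joint[3] = (5.4000, 2.9332) + 4.3 * (0.7071, 0.7071) = (5.4000 + 3.0406, 2.9332 + 3.0406) = (8.4405, 5.9737)
End effector: (8.4405, 5.9737)

Answer: 8.4405 5.9737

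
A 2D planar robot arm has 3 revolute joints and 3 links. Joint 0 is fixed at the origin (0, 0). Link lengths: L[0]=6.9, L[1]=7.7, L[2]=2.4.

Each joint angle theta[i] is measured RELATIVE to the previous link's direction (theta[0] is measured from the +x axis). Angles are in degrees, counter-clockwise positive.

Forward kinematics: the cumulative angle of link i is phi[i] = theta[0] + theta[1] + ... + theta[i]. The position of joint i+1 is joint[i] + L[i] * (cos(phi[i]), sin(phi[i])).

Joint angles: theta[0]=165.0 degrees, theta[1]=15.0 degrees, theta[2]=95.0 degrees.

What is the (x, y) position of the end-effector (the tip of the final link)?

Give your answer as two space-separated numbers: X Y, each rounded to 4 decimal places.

Answer: -14.1557 -0.6050

Derivation:
joint[0] = (0.0000, 0.0000)  (base)
link 0: phi[0] = 165 = 165 deg
  cos(165 deg) = -0.9659, sin(165 deg) = 0.2588
  joint[1] = (0.0000, 0.0000) + 6.9 * (-0.9659, 0.2588) = (0.0000 + -6.6649, 0.0000 + 1.7859) = (-6.6649, 1.7859)
link 1: phi[1] = 165 + 15 = 180 deg
  cos(180 deg) = -1.0000, sin(180 deg) = 0.0000
  joint[2] = (-6.6649, 1.7859) + 7.7 * (-1.0000, 0.0000) = (-6.6649 + -7.7000, 1.7859 + 0.0000) = (-14.3649, 1.7859)
link 2: phi[2] = 165 + 15 + 95 = 275 deg
  cos(275 deg) = 0.0872, sin(275 deg) = -0.9962
  joint[3] = (-14.3649, 1.7859) + 2.4 * (0.0872, -0.9962) = (-14.3649 + 0.2092, 1.7859 + -2.3909) = (-14.1557, -0.6050)
End effector: (-14.1557, -0.6050)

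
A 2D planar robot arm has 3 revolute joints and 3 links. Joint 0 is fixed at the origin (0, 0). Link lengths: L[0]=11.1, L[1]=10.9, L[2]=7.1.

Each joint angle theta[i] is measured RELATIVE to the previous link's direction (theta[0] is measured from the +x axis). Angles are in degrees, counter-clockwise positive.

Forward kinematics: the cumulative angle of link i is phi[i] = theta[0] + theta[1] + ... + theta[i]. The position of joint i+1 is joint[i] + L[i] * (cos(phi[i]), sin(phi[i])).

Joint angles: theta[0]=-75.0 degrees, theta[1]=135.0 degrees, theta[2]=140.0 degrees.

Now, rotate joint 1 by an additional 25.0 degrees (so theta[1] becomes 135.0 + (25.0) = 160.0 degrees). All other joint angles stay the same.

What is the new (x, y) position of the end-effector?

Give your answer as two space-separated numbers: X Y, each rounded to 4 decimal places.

joint[0] = (0.0000, 0.0000)  (base)
link 0: phi[0] = -75 = -75 deg
  cos(-75 deg) = 0.2588, sin(-75 deg) = -0.9659
  joint[1] = (0.0000, 0.0000) + 11.1 * (0.2588, -0.9659) = (0.0000 + 2.8729, 0.0000 + -10.7218) = (2.8729, -10.7218)
link 1: phi[1] = -75 + 160 = 85 deg
  cos(85 deg) = 0.0872, sin(85 deg) = 0.9962
  joint[2] = (2.8729, -10.7218) + 10.9 * (0.0872, 0.9962) = (2.8729 + 0.9500, -10.7218 + 10.8585) = (3.8229, 0.1367)
link 2: phi[2] = -75 + 160 + 140 = 225 deg
  cos(225 deg) = -0.7071, sin(225 deg) = -0.7071
  joint[3] = (3.8229, 0.1367) + 7.1 * (-0.7071, -0.7071) = (3.8229 + -5.0205, 0.1367 + -5.0205) = (-1.1976, -4.8837)
End effector: (-1.1976, -4.8837)

Answer: -1.1976 -4.8837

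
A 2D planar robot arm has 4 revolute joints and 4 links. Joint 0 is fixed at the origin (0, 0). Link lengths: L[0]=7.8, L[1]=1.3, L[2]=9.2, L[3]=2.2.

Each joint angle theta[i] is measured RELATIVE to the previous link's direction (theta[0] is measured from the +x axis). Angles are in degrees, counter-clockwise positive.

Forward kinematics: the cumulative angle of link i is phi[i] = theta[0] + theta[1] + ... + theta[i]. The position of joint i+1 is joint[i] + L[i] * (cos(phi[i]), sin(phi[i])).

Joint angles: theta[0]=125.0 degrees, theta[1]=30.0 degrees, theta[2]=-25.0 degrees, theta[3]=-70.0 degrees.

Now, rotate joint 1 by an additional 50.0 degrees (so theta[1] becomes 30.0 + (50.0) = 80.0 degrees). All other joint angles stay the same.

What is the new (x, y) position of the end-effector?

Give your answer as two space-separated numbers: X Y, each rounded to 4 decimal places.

Answer: -15.6045 7.9073

Derivation:
joint[0] = (0.0000, 0.0000)  (base)
link 0: phi[0] = 125 = 125 deg
  cos(125 deg) = -0.5736, sin(125 deg) = 0.8192
  joint[1] = (0.0000, 0.0000) + 7.8 * (-0.5736, 0.8192) = (0.0000 + -4.4739, 0.0000 + 6.3894) = (-4.4739, 6.3894)
link 1: phi[1] = 125 + 80 = 205 deg
  cos(205 deg) = -0.9063, sin(205 deg) = -0.4226
  joint[2] = (-4.4739, 6.3894) + 1.3 * (-0.9063, -0.4226) = (-4.4739 + -1.1782, 6.3894 + -0.5494) = (-5.6521, 5.8400)
link 2: phi[2] = 125 + 80 + -25 = 180 deg
  cos(180 deg) = -1.0000, sin(180 deg) = 0.0000
  joint[3] = (-5.6521, 5.8400) + 9.2 * (-1.0000, 0.0000) = (-5.6521 + -9.2000, 5.8400 + 0.0000) = (-14.8521, 5.8400)
link 3: phi[3] = 125 + 80 + -25 + -70 = 110 deg
  cos(110 deg) = -0.3420, sin(110 deg) = 0.9397
  joint[4] = (-14.8521, 5.8400) + 2.2 * (-0.3420, 0.9397) = (-14.8521 + -0.7524, 5.8400 + 2.0673) = (-15.6045, 7.9073)
End effector: (-15.6045, 7.9073)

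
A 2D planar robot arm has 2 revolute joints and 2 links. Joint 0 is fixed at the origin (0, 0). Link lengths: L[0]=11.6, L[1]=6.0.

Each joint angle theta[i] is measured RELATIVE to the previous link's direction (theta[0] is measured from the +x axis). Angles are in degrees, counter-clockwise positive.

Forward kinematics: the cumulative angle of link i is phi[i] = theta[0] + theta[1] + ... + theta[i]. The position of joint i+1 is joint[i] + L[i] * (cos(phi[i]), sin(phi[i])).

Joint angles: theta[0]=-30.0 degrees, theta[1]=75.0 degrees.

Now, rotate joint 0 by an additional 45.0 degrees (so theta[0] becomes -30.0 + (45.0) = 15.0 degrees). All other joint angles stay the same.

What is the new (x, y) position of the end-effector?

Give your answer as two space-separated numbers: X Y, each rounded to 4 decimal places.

joint[0] = (0.0000, 0.0000)  (base)
link 0: phi[0] = 15 = 15 deg
  cos(15 deg) = 0.9659, sin(15 deg) = 0.2588
  joint[1] = (0.0000, 0.0000) + 11.6 * (0.9659, 0.2588) = (0.0000 + 11.2047, 0.0000 + 3.0023) = (11.2047, 3.0023)
link 1: phi[1] = 15 + 75 = 90 deg
  cos(90 deg) = 0.0000, sin(90 deg) = 1.0000
  joint[2] = (11.2047, 3.0023) + 6 * (0.0000, 1.0000) = (11.2047 + 0.0000, 3.0023 + 6.0000) = (11.2047, 9.0023)
End effector: (11.2047, 9.0023)

Answer: 11.2047 9.0023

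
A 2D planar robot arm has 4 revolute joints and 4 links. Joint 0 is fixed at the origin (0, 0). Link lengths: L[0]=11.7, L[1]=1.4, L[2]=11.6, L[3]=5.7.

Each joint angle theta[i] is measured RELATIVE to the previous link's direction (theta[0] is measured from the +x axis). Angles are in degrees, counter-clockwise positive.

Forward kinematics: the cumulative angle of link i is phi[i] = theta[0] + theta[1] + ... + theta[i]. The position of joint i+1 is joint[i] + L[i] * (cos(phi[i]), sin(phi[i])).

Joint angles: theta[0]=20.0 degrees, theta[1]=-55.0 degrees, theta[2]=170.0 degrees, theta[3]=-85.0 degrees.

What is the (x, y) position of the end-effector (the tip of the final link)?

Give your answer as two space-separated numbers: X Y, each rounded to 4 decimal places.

Answer: 7.6027 15.7675

Derivation:
joint[0] = (0.0000, 0.0000)  (base)
link 0: phi[0] = 20 = 20 deg
  cos(20 deg) = 0.9397, sin(20 deg) = 0.3420
  joint[1] = (0.0000, 0.0000) + 11.7 * (0.9397, 0.3420) = (0.0000 + 10.9944, 0.0000 + 4.0016) = (10.9944, 4.0016)
link 1: phi[1] = 20 + -55 = -35 deg
  cos(-35 deg) = 0.8192, sin(-35 deg) = -0.5736
  joint[2] = (10.9944, 4.0016) + 1.4 * (0.8192, -0.5736) = (10.9944 + 1.1468, 4.0016 + -0.8030) = (12.1412, 3.1986)
link 2: phi[2] = 20 + -55 + 170 = 135 deg
  cos(135 deg) = -0.7071, sin(135 deg) = 0.7071
  joint[3] = (12.1412, 3.1986) + 11.6 * (-0.7071, 0.7071) = (12.1412 + -8.2024, 3.1986 + 8.2024) = (3.9388, 11.4011)
link 3: phi[3] = 20 + -55 + 170 + -85 = 50 deg
  cos(50 deg) = 0.6428, sin(50 deg) = 0.7660
  joint[4] = (3.9388, 11.4011) + 5.7 * (0.6428, 0.7660) = (3.9388 + 3.6639, 11.4011 + 4.3665) = (7.6027, 15.7675)
End effector: (7.6027, 15.7675)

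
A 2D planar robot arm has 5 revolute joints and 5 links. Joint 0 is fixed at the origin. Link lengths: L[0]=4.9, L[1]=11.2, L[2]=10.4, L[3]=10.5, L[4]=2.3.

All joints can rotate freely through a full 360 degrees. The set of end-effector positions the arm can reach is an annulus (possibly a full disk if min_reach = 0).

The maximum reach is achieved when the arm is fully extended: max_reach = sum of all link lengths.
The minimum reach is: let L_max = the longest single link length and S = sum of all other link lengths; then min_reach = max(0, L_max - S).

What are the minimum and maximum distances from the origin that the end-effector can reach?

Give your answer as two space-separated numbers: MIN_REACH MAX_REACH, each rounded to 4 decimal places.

Link lengths: [4.9, 11.2, 10.4, 10.5, 2.3]
max_reach = 4.9 + 11.2 + 10.4 + 10.5 + 2.3 = 39.3
L_max = max([4.9, 11.2, 10.4, 10.5, 2.3]) = 11.2
S (sum of others) = 39.3 - 11.2 = 28.1
min_reach = max(0, 11.2 - 28.1) = max(0, -16.9) = 0

Answer: 0.0000 39.3000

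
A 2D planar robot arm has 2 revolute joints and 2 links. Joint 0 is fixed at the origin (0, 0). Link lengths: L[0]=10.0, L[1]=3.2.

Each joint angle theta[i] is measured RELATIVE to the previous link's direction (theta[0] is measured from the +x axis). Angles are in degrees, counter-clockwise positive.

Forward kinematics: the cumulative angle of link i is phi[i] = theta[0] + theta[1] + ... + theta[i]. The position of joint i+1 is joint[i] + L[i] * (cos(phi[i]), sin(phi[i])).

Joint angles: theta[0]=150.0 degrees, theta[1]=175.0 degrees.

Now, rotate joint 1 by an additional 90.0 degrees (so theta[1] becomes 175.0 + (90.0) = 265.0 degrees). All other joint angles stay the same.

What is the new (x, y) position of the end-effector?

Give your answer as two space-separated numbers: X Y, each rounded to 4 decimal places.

joint[0] = (0.0000, 0.0000)  (base)
link 0: phi[0] = 150 = 150 deg
  cos(150 deg) = -0.8660, sin(150 deg) = 0.5000
  joint[1] = (0.0000, 0.0000) + 10 * (-0.8660, 0.5000) = (0.0000 + -8.6603, 0.0000 + 5.0000) = (-8.6603, 5.0000)
link 1: phi[1] = 150 + 265 = 415 deg
  cos(415 deg) = 0.5736, sin(415 deg) = 0.8192
  joint[2] = (-8.6603, 5.0000) + 3.2 * (0.5736, 0.8192) = (-8.6603 + 1.8354, 5.0000 + 2.6213) = (-6.8248, 7.6213)
End effector: (-6.8248, 7.6213)

Answer: -6.8248 7.6213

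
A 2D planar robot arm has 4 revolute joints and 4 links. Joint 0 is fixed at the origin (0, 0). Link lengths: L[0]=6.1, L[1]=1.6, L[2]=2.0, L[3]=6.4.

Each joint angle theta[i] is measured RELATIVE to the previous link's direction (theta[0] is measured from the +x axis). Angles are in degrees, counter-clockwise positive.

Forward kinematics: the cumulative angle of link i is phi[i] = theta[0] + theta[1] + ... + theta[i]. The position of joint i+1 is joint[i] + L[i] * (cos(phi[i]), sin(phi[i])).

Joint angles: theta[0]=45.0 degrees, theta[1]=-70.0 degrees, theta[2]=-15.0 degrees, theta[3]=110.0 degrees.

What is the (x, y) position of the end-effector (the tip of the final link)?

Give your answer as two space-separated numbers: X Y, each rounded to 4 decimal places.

Answer: 9.4845 8.3656

Derivation:
joint[0] = (0.0000, 0.0000)  (base)
link 0: phi[0] = 45 = 45 deg
  cos(45 deg) = 0.7071, sin(45 deg) = 0.7071
  joint[1] = (0.0000, 0.0000) + 6.1 * (0.7071, 0.7071) = (0.0000 + 4.3134, 0.0000 + 4.3134) = (4.3134, 4.3134)
link 1: phi[1] = 45 + -70 = -25 deg
  cos(-25 deg) = 0.9063, sin(-25 deg) = -0.4226
  joint[2] = (4.3134, 4.3134) + 1.6 * (0.9063, -0.4226) = (4.3134 + 1.4501, 4.3134 + -0.6762) = (5.7634, 3.6372)
link 2: phi[2] = 45 + -70 + -15 = -40 deg
  cos(-40 deg) = 0.7660, sin(-40 deg) = -0.6428
  joint[3] = (5.7634, 3.6372) + 2 * (0.7660, -0.6428) = (5.7634 + 1.5321, 3.6372 + -1.2856) = (7.2955, 2.3516)
link 3: phi[3] = 45 + -70 + -15 + 110 = 70 deg
  cos(70 deg) = 0.3420, sin(70 deg) = 0.9397
  joint[4] = (7.2955, 2.3516) + 6.4 * (0.3420, 0.9397) = (7.2955 + 2.1889, 2.3516 + 6.0140) = (9.4845, 8.3656)
End effector: (9.4845, 8.3656)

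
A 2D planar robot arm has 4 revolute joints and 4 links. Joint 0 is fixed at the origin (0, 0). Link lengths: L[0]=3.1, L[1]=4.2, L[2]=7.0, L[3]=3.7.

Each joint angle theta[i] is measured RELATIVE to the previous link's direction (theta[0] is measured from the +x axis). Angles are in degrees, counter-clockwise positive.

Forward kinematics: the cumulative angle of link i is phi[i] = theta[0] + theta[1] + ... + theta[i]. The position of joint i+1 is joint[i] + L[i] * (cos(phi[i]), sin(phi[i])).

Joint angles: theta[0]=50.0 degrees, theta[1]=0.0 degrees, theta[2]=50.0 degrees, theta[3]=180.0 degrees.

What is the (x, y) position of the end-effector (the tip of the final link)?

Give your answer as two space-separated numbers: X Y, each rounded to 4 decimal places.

joint[0] = (0.0000, 0.0000)  (base)
link 0: phi[0] = 50 = 50 deg
  cos(50 deg) = 0.6428, sin(50 deg) = 0.7660
  joint[1] = (0.0000, 0.0000) + 3.1 * (0.6428, 0.7660) = (0.0000 + 1.9926, 0.0000 + 2.3747) = (1.9926, 2.3747)
link 1: phi[1] = 50 + 0 = 50 deg
  cos(50 deg) = 0.6428, sin(50 deg) = 0.7660
  joint[2] = (1.9926, 2.3747) + 4.2 * (0.6428, 0.7660) = (1.9926 + 2.6997, 2.3747 + 3.2174) = (4.6923, 5.5921)
link 2: phi[2] = 50 + 0 + 50 = 100 deg
  cos(100 deg) = -0.1736, sin(100 deg) = 0.9848
  joint[3] = (4.6923, 5.5921) + 7 * (-0.1736, 0.9848) = (4.6923 + -1.2155, 5.5921 + 6.8937) = (3.4768, 12.4858)
link 3: phi[3] = 50 + 0 + 50 + 180 = 280 deg
  cos(280 deg) = 0.1736, sin(280 deg) = -0.9848
  joint[4] = (3.4768, 12.4858) + 3.7 * (0.1736, -0.9848) = (3.4768 + 0.6425, 12.4858 + -3.6438) = (4.1193, 8.8420)
End effector: (4.1193, 8.8420)

Answer: 4.1193 8.8420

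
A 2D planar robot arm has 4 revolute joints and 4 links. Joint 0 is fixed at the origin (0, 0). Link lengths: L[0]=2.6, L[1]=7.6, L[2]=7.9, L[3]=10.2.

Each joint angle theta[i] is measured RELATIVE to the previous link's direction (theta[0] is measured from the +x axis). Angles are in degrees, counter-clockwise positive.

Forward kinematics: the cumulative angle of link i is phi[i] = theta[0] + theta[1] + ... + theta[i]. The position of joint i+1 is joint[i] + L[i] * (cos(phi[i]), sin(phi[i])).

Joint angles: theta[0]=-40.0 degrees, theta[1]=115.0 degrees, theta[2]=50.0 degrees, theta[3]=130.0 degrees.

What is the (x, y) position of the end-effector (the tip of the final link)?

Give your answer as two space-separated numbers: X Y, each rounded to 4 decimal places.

joint[0] = (0.0000, 0.0000)  (base)
link 0: phi[0] = -40 = -40 deg
  cos(-40 deg) = 0.7660, sin(-40 deg) = -0.6428
  joint[1] = (0.0000, 0.0000) + 2.6 * (0.7660, -0.6428) = (0.0000 + 1.9917, 0.0000 + -1.6712) = (1.9917, -1.6712)
link 1: phi[1] = -40 + 115 = 75 deg
  cos(75 deg) = 0.2588, sin(75 deg) = 0.9659
  joint[2] = (1.9917, -1.6712) + 7.6 * (0.2588, 0.9659) = (1.9917 + 1.9670, -1.6712 + 7.3410) = (3.9587, 5.6698)
link 2: phi[2] = -40 + 115 + 50 = 125 deg
  cos(125 deg) = -0.5736, sin(125 deg) = 0.8192
  joint[3] = (3.9587, 5.6698) + 7.9 * (-0.5736, 0.8192) = (3.9587 + -4.5313, 5.6698 + 6.4713) = (-0.5725, 12.1411)
link 3: phi[3] = -40 + 115 + 50 + 130 = 255 deg
  cos(255 deg) = -0.2588, sin(255 deg) = -0.9659
  joint[4] = (-0.5725, 12.1411) + 10.2 * (-0.2588, -0.9659) = (-0.5725 + -2.6400, 12.1411 + -9.8524) = (-3.2125, 2.2886)
End effector: (-3.2125, 2.2886)

Answer: -3.2125 2.2886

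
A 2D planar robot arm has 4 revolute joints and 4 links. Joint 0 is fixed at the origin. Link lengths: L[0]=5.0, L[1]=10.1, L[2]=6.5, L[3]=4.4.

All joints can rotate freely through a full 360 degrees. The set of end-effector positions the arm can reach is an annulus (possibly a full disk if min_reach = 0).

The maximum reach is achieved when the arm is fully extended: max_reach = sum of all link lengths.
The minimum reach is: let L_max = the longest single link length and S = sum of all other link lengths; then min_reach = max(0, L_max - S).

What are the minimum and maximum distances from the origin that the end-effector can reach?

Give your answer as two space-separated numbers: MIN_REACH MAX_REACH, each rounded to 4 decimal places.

Answer: 0.0000 26.0000

Derivation:
Link lengths: [5.0, 10.1, 6.5, 4.4]
max_reach = 5 + 10.1 + 6.5 + 4.4 = 26
L_max = max([5.0, 10.1, 6.5, 4.4]) = 10.1
S (sum of others) = 26 - 10.1 = 15.9
min_reach = max(0, 10.1 - 15.9) = max(0, -5.8) = 0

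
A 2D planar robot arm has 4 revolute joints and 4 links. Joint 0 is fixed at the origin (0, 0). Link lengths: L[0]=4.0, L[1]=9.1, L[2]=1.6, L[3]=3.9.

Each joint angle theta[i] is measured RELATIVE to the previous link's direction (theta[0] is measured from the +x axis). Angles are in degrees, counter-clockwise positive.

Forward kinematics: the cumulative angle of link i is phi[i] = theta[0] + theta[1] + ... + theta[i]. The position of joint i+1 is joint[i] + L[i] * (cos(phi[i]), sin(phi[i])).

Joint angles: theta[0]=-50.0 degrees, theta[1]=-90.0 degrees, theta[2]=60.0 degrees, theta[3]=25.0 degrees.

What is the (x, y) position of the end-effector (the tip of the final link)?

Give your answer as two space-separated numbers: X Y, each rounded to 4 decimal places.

Answer: -1.8851 -13.6839

Derivation:
joint[0] = (0.0000, 0.0000)  (base)
link 0: phi[0] = -50 = -50 deg
  cos(-50 deg) = 0.6428, sin(-50 deg) = -0.7660
  joint[1] = (0.0000, 0.0000) + 4 * (0.6428, -0.7660) = (0.0000 + 2.5712, 0.0000 + -3.0642) = (2.5712, -3.0642)
link 1: phi[1] = -50 + -90 = -140 deg
  cos(-140 deg) = -0.7660, sin(-140 deg) = -0.6428
  joint[2] = (2.5712, -3.0642) + 9.1 * (-0.7660, -0.6428) = (2.5712 + -6.9710, -3.0642 + -5.8494) = (-4.3999, -8.9135)
link 2: phi[2] = -50 + -90 + 60 = -80 deg
  cos(-80 deg) = 0.1736, sin(-80 deg) = -0.9848
  joint[3] = (-4.3999, -8.9135) + 1.6 * (0.1736, -0.9848) = (-4.3999 + 0.2778, -8.9135 + -1.5757) = (-4.1220, -10.4892)
link 3: phi[3] = -50 + -90 + 60 + 25 = -55 deg
  cos(-55 deg) = 0.5736, sin(-55 deg) = -0.8192
  joint[4] = (-4.1220, -10.4892) + 3.9 * (0.5736, -0.8192) = (-4.1220 + 2.2369, -10.4892 + -3.1947) = (-1.8851, -13.6839)
End effector: (-1.8851, -13.6839)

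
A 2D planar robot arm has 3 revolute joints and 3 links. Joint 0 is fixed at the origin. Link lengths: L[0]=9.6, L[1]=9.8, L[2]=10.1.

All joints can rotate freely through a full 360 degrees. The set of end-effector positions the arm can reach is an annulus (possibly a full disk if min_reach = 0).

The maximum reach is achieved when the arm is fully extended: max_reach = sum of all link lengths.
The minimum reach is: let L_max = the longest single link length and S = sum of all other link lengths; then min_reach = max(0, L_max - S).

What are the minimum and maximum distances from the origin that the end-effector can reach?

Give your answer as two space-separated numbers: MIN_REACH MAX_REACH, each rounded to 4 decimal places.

Link lengths: [9.6, 9.8, 10.1]
max_reach = 9.6 + 9.8 + 10.1 = 29.5
L_max = max([9.6, 9.8, 10.1]) = 10.1
S (sum of others) = 29.5 - 10.1 = 19.4
min_reach = max(0, 10.1 - 19.4) = max(0, -9.3) = 0

Answer: 0.0000 29.5000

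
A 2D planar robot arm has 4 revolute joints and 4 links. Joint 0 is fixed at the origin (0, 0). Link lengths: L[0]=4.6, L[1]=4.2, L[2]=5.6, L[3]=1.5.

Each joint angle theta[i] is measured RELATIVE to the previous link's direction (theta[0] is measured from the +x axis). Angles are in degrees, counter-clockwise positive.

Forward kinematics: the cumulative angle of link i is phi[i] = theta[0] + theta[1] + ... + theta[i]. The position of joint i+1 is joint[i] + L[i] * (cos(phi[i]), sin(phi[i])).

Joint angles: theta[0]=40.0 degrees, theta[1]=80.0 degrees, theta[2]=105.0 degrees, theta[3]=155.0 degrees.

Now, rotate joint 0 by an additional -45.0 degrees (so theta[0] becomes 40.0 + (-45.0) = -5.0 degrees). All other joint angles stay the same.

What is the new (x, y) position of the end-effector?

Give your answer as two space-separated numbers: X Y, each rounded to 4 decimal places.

Answer: 1.4290 3.0220

Derivation:
joint[0] = (0.0000, 0.0000)  (base)
link 0: phi[0] = -5 = -5 deg
  cos(-5 deg) = 0.9962, sin(-5 deg) = -0.0872
  joint[1] = (0.0000, 0.0000) + 4.6 * (0.9962, -0.0872) = (0.0000 + 4.5825, 0.0000 + -0.4009) = (4.5825, -0.4009)
link 1: phi[1] = -5 + 80 = 75 deg
  cos(75 deg) = 0.2588, sin(75 deg) = 0.9659
  joint[2] = (4.5825, -0.4009) + 4.2 * (0.2588, 0.9659) = (4.5825 + 1.0870, -0.4009 + 4.0569) = (5.6695, 3.6560)
link 2: phi[2] = -5 + 80 + 105 = 180 deg
  cos(180 deg) = -1.0000, sin(180 deg) = 0.0000
  joint[3] = (5.6695, 3.6560) + 5.6 * (-1.0000, 0.0000) = (5.6695 + -5.6000, 3.6560 + 0.0000) = (0.0695, 3.6560)
link 3: phi[3] = -5 + 80 + 105 + 155 = 335 deg
  cos(335 deg) = 0.9063, sin(335 deg) = -0.4226
  joint[4] = (0.0695, 3.6560) + 1.5 * (0.9063, -0.4226) = (0.0695 + 1.3595, 3.6560 + -0.6339) = (1.4290, 3.0220)
End effector: (1.4290, 3.0220)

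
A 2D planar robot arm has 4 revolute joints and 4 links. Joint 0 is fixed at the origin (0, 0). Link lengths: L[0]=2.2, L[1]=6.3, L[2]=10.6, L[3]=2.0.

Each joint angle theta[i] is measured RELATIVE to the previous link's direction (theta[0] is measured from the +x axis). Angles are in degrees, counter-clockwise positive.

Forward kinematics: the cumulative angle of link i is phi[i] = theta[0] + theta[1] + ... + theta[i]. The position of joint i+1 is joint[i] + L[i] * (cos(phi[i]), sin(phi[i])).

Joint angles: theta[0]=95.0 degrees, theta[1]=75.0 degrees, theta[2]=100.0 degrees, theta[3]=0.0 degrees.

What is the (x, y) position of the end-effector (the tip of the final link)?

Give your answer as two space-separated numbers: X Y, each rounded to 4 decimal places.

joint[0] = (0.0000, 0.0000)  (base)
link 0: phi[0] = 95 = 95 deg
  cos(95 deg) = -0.0872, sin(95 deg) = 0.9962
  joint[1] = (0.0000, 0.0000) + 2.2 * (-0.0872, 0.9962) = (0.0000 + -0.1917, 0.0000 + 2.1916) = (-0.1917, 2.1916)
link 1: phi[1] = 95 + 75 = 170 deg
  cos(170 deg) = -0.9848, sin(170 deg) = 0.1736
  joint[2] = (-0.1917, 2.1916) + 6.3 * (-0.9848, 0.1736) = (-0.1917 + -6.2043, 2.1916 + 1.0940) = (-6.3960, 3.2856)
link 2: phi[2] = 95 + 75 + 100 = 270 deg
  cos(270 deg) = -0.0000, sin(270 deg) = -1.0000
  joint[3] = (-6.3960, 3.2856) + 10.6 * (-0.0000, -1.0000) = (-6.3960 + -0.0000, 3.2856 + -10.6000) = (-6.3960, -7.3144)
link 3: phi[3] = 95 + 75 + 100 + 0 = 270 deg
  cos(270 deg) = -0.0000, sin(270 deg) = -1.0000
  joint[4] = (-6.3960, -7.3144) + 2 * (-0.0000, -1.0000) = (-6.3960 + -0.0000, -7.3144 + -2.0000) = (-6.3960, -9.3144)
End effector: (-6.3960, -9.3144)

Answer: -6.3960 -9.3144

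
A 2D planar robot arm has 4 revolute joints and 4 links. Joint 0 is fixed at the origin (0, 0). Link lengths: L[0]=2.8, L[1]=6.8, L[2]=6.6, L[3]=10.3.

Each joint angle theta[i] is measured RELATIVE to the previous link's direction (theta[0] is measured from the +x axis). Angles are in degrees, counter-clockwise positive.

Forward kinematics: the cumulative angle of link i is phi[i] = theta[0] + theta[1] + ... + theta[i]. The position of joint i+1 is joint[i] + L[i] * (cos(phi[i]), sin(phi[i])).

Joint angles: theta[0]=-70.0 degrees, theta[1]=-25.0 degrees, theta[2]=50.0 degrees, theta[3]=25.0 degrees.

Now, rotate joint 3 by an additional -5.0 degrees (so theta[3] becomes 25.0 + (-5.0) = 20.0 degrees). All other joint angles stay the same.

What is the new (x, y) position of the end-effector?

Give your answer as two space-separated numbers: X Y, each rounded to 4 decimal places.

Answer: 14.3669 -18.4251

Derivation:
joint[0] = (0.0000, 0.0000)  (base)
link 0: phi[0] = -70 = -70 deg
  cos(-70 deg) = 0.3420, sin(-70 deg) = -0.9397
  joint[1] = (0.0000, 0.0000) + 2.8 * (0.3420, -0.9397) = (0.0000 + 0.9577, 0.0000 + -2.6311) = (0.9577, -2.6311)
link 1: phi[1] = -70 + -25 = -95 deg
  cos(-95 deg) = -0.0872, sin(-95 deg) = -0.9962
  joint[2] = (0.9577, -2.6311) + 6.8 * (-0.0872, -0.9962) = (0.9577 + -0.5927, -2.6311 + -6.7741) = (0.3650, -9.4053)
link 2: phi[2] = -70 + -25 + 50 = -45 deg
  cos(-45 deg) = 0.7071, sin(-45 deg) = -0.7071
  joint[3] = (0.3650, -9.4053) + 6.6 * (0.7071, -0.7071) = (0.3650 + 4.6669, -9.4053 + -4.6669) = (5.0319, -14.0722)
link 3: phi[3] = -70 + -25 + 50 + 20 = -25 deg
  cos(-25 deg) = 0.9063, sin(-25 deg) = -0.4226
  joint[4] = (5.0319, -14.0722) + 10.3 * (0.9063, -0.4226) = (5.0319 + 9.3350, -14.0722 + -4.3530) = (14.3669, -18.4251)
End effector: (14.3669, -18.4251)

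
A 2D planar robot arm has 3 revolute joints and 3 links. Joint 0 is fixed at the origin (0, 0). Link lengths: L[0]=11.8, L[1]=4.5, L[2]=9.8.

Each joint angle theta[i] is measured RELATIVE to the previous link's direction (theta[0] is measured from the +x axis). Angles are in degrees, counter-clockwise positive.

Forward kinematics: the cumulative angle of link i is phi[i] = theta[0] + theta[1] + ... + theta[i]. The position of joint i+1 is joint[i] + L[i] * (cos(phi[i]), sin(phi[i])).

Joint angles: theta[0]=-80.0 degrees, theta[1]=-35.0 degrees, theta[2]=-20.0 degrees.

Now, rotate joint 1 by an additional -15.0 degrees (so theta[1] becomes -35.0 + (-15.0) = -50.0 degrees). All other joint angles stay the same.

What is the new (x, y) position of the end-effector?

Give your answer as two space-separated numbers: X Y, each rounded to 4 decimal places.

Answer: -9.3305 -19.9679

Derivation:
joint[0] = (0.0000, 0.0000)  (base)
link 0: phi[0] = -80 = -80 deg
  cos(-80 deg) = 0.1736, sin(-80 deg) = -0.9848
  joint[1] = (0.0000, 0.0000) + 11.8 * (0.1736, -0.9848) = (0.0000 + 2.0490, 0.0000 + -11.6207) = (2.0490, -11.6207)
link 1: phi[1] = -80 + -50 = -130 deg
  cos(-130 deg) = -0.6428, sin(-130 deg) = -0.7660
  joint[2] = (2.0490, -11.6207) + 4.5 * (-0.6428, -0.7660) = (2.0490 + -2.8925, -11.6207 + -3.4472) = (-0.8435, -15.0679)
link 2: phi[2] = -80 + -50 + -20 = -150 deg
  cos(-150 deg) = -0.8660, sin(-150 deg) = -0.5000
  joint[3] = (-0.8435, -15.0679) + 9.8 * (-0.8660, -0.5000) = (-0.8435 + -8.4870, -15.0679 + -4.9000) = (-9.3305, -19.9679)
End effector: (-9.3305, -19.9679)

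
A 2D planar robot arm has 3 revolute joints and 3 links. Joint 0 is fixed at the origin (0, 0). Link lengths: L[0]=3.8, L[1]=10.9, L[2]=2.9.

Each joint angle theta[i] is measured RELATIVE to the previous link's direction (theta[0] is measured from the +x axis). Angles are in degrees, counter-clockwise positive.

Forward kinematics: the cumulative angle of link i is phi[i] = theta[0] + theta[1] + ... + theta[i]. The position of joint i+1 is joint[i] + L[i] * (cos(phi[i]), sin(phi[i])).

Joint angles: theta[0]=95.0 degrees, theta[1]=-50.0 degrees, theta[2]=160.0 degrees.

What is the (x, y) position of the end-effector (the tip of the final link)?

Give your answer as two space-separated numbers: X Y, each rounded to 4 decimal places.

joint[0] = (0.0000, 0.0000)  (base)
link 0: phi[0] = 95 = 95 deg
  cos(95 deg) = -0.0872, sin(95 deg) = 0.9962
  joint[1] = (0.0000, 0.0000) + 3.8 * (-0.0872, 0.9962) = (0.0000 + -0.3312, 0.0000 + 3.7855) = (-0.3312, 3.7855)
link 1: phi[1] = 95 + -50 = 45 deg
  cos(45 deg) = 0.7071, sin(45 deg) = 0.7071
  joint[2] = (-0.3312, 3.7855) + 10.9 * (0.7071, 0.7071) = (-0.3312 + 7.7075, 3.7855 + 7.7075) = (7.3763, 11.4930)
link 2: phi[2] = 95 + -50 + 160 = 205 deg
  cos(205 deg) = -0.9063, sin(205 deg) = -0.4226
  joint[3] = (7.3763, 11.4930) + 2.9 * (-0.9063, -0.4226) = (7.3763 + -2.6283, 11.4930 + -1.2256) = (4.7480, 10.2674)
End effector: (4.7480, 10.2674)

Answer: 4.7480 10.2674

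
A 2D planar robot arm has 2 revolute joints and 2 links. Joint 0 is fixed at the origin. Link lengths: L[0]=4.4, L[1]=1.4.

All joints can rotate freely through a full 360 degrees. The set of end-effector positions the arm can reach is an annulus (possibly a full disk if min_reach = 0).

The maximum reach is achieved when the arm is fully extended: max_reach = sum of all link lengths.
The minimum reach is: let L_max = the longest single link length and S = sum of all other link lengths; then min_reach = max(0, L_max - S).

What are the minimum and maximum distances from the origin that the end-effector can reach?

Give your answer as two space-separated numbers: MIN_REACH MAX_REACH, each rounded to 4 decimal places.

Link lengths: [4.4, 1.4]
max_reach = 4.4 + 1.4 = 5.8
L_max = max([4.4, 1.4]) = 4.4
S (sum of others) = 5.8 - 4.4 = 1.4
min_reach = max(0, 4.4 - 1.4) = max(0, 3) = 3

Answer: 3.0000 5.8000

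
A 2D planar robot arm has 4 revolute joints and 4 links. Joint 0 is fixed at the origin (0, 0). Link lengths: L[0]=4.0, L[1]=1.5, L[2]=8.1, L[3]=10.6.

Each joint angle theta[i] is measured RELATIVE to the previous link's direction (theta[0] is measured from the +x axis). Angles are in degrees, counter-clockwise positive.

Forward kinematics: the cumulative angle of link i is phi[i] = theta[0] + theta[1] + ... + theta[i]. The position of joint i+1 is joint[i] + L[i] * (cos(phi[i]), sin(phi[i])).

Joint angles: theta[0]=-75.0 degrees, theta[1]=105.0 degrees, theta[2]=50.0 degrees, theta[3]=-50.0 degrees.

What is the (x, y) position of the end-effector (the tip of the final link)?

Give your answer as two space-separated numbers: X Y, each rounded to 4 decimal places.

Answer: 12.9207 10.1632

Derivation:
joint[0] = (0.0000, 0.0000)  (base)
link 0: phi[0] = -75 = -75 deg
  cos(-75 deg) = 0.2588, sin(-75 deg) = -0.9659
  joint[1] = (0.0000, 0.0000) + 4 * (0.2588, -0.9659) = (0.0000 + 1.0353, 0.0000 + -3.8637) = (1.0353, -3.8637)
link 1: phi[1] = -75 + 105 = 30 deg
  cos(30 deg) = 0.8660, sin(30 deg) = 0.5000
  joint[2] = (1.0353, -3.8637) + 1.5 * (0.8660, 0.5000) = (1.0353 + 1.2990, -3.8637 + 0.7500) = (2.3343, -3.1137)
link 2: phi[2] = -75 + 105 + 50 = 80 deg
  cos(80 deg) = 0.1736, sin(80 deg) = 0.9848
  joint[3] = (2.3343, -3.1137) + 8.1 * (0.1736, 0.9848) = (2.3343 + 1.4066, -3.1137 + 7.9769) = (3.7409, 4.8632)
link 3: phi[3] = -75 + 105 + 50 + -50 = 30 deg
  cos(30 deg) = 0.8660, sin(30 deg) = 0.5000
  joint[4] = (3.7409, 4.8632) + 10.6 * (0.8660, 0.5000) = (3.7409 + 9.1799, 4.8632 + 5.3000) = (12.9207, 10.1632)
End effector: (12.9207, 10.1632)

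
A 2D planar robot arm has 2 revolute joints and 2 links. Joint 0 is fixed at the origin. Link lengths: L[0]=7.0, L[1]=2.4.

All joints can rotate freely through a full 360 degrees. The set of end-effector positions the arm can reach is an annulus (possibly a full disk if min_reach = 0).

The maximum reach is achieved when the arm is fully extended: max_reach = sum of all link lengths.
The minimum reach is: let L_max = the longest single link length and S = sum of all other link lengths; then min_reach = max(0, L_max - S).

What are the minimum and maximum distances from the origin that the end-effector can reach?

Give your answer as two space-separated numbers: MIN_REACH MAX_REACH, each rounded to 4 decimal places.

Answer: 4.6000 9.4000

Derivation:
Link lengths: [7.0, 2.4]
max_reach = 7 + 2.4 = 9.4
L_max = max([7.0, 2.4]) = 7
S (sum of others) = 9.4 - 7 = 2.4
min_reach = max(0, 7 - 2.4) = max(0, 4.6) = 4.6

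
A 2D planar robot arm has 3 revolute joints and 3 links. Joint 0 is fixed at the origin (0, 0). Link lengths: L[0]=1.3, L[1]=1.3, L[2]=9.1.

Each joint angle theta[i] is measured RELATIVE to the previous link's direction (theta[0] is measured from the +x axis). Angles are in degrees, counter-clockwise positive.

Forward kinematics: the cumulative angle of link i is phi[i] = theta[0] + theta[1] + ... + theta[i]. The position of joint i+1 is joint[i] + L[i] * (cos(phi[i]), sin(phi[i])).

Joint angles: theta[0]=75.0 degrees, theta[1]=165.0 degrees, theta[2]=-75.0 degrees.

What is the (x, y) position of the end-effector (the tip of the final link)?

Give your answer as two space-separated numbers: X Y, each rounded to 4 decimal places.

joint[0] = (0.0000, 0.0000)  (base)
link 0: phi[0] = 75 = 75 deg
  cos(75 deg) = 0.2588, sin(75 deg) = 0.9659
  joint[1] = (0.0000, 0.0000) + 1.3 * (0.2588, 0.9659) = (0.0000 + 0.3365, 0.0000 + 1.2557) = (0.3365, 1.2557)
link 1: phi[1] = 75 + 165 = 240 deg
  cos(240 deg) = -0.5000, sin(240 deg) = -0.8660
  joint[2] = (0.3365, 1.2557) + 1.3 * (-0.5000, -0.8660) = (0.3365 + -0.6500, 1.2557 + -1.1258) = (-0.3135, 0.1299)
link 2: phi[2] = 75 + 165 + -75 = 165 deg
  cos(165 deg) = -0.9659, sin(165 deg) = 0.2588
  joint[3] = (-0.3135, 0.1299) + 9.1 * (-0.9659, 0.2588) = (-0.3135 + -8.7899, 0.1299 + 2.3553) = (-9.1035, 2.4851)
End effector: (-9.1035, 2.4851)

Answer: -9.1035 2.4851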